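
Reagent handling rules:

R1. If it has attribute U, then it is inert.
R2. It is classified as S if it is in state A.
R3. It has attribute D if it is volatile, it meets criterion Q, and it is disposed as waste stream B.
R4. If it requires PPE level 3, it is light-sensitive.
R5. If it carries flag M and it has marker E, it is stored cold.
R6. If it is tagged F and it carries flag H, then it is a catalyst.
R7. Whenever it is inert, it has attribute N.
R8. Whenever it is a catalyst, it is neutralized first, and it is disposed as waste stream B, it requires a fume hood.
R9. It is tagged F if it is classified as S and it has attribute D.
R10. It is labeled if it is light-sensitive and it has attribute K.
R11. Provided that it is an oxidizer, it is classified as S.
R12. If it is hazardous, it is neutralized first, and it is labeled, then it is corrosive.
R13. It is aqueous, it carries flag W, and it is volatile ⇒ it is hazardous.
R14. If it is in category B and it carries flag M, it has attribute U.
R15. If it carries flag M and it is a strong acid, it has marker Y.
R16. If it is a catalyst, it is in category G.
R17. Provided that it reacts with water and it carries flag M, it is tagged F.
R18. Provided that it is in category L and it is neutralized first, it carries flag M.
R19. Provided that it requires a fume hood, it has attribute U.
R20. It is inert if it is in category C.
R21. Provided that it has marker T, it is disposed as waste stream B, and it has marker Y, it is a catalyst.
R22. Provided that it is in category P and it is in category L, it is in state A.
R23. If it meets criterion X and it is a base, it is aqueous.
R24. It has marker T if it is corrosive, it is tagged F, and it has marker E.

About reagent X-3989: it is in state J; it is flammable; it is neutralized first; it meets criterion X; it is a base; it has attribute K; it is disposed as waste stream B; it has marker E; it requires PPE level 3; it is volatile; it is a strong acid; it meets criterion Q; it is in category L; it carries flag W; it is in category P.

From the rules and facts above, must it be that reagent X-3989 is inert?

By R3 (it is volatile, it meets criterion Q, it is disposed as waste stream B): it has attribute D.
By R4 (it requires PPE level 3): it is light-sensitive.
By R10 (it is light-sensitive, it has attribute K): it is labeled.
By R18 (it is in category L, it is neutralized first): it carries flag M.
By R22 (it is in category P, it is in category L): it is in state A.
By R23 (it meets criterion X, it is a base): it is aqueous.
By R2 (it is in state A): it is classified as S.
By R9 (it is classified as S, it has attribute D): it is tagged F.
By R13 (it is aqueous, it carries flag W, it is volatile): it is hazardous.
By R15 (it carries flag M, it is a strong acid): it has marker Y.
By R12 (it is hazardous, it is neutralized first, it is labeled): it is corrosive.
By R24 (it is corrosive, it is tagged F, it has marker E): it has marker T.
By R21 (it has marker T, it is disposed as waste stream B, it has marker Y): it is a catalyst.
By R8 (it is a catalyst, it is neutralized first, it is disposed as waste stream B): it requires a fume hood.
By R19 (it requires a fume hood): it has attribute U.
By R1 (it has attribute U): it is inert.

Yes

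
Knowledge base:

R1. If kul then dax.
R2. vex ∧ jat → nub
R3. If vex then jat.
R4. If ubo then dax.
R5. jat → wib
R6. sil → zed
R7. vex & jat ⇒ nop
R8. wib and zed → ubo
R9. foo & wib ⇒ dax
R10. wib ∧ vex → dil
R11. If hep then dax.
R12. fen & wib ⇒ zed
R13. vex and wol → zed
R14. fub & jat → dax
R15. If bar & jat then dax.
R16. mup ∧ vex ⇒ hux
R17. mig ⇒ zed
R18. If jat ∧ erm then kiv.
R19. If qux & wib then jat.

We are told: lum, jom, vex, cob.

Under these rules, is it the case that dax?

No

Forward chaining from the given facts derives: jat, wib, nop, dil, nub.
Rules concluding dax: R1 needs kul; R4 needs ubo; R9 needs foo; R11 needs hep; R14 needs fub; R15 needs bar — none of these are established.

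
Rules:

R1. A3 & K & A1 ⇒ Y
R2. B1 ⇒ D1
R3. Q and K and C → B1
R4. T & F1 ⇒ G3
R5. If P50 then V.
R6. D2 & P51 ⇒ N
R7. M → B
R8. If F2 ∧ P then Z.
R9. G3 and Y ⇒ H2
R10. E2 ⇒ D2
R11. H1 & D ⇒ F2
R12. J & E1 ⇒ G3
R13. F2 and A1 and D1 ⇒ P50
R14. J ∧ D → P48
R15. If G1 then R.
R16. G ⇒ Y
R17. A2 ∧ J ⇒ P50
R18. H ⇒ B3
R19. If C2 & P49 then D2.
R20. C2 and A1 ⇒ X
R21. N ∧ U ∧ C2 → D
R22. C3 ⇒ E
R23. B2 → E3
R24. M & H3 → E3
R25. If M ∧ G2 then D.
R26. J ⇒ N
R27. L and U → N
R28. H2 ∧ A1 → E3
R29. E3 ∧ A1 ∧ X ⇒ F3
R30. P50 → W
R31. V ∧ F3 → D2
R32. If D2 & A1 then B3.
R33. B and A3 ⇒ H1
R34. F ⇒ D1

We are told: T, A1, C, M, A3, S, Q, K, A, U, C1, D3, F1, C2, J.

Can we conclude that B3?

Y  (by R1: A3, K, A1)
B1  (by R3: Q, K, C)
G3  (by R4: T, F1)
B  (by R7: M)
H2  (by R9: G3, Y)
X  (by R20: C2, A1)
N  (by R26: J)
E3  (by R28: H2, A1)
F3  (by R29: E3, A1, X)
H1  (by R33: B, A3)
D1  (by R2: B1)
D  (by R21: N, U, C2)
F2  (by R11: H1, D)
P50  (by R13: F2, A1, D1)
V  (by R5: P50)
D2  (by R31: V, F3)
B3  (by R32: D2, A1)

Yes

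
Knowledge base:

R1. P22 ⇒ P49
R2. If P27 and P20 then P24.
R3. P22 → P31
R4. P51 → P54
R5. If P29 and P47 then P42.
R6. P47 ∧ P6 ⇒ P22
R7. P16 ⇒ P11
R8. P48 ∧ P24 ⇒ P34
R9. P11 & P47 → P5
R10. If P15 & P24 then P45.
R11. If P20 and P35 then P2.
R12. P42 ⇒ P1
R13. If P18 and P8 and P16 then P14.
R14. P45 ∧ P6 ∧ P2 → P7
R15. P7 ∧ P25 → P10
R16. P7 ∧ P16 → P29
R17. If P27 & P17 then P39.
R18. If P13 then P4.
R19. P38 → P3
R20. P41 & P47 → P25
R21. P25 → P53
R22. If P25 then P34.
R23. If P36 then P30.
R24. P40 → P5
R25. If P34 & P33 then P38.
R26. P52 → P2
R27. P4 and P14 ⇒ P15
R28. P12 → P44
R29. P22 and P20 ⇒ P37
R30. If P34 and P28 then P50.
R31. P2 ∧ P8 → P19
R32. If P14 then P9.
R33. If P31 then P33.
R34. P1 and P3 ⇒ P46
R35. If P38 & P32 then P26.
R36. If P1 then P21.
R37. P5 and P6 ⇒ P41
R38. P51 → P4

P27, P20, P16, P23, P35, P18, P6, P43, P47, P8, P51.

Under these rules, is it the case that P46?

P24  (by R2: P27, P20)
P22  (by R6: P47, P6)
P11  (by R7: P16)
P5  (by R9: P11, P47)
P2  (by R11: P20, P35)
P14  (by R13: P18, P8, P16)
P41  (by R37: P5, P6)
P4  (by R38: P51)
P31  (by R3: P22)
P25  (by R20: P41, P47)
P34  (by R22: P25)
P15  (by R27: P4, P14)
P33  (by R33: P31)
P45  (by R10: P15, P24)
P7  (by R14: P45, P6, P2)
P29  (by R16: P7, P16)
P38  (by R25: P34, P33)
P42  (by R5: P29, P47)
P1  (by R12: P42)
P3  (by R19: P38)
P46  (by R34: P1, P3)

Yes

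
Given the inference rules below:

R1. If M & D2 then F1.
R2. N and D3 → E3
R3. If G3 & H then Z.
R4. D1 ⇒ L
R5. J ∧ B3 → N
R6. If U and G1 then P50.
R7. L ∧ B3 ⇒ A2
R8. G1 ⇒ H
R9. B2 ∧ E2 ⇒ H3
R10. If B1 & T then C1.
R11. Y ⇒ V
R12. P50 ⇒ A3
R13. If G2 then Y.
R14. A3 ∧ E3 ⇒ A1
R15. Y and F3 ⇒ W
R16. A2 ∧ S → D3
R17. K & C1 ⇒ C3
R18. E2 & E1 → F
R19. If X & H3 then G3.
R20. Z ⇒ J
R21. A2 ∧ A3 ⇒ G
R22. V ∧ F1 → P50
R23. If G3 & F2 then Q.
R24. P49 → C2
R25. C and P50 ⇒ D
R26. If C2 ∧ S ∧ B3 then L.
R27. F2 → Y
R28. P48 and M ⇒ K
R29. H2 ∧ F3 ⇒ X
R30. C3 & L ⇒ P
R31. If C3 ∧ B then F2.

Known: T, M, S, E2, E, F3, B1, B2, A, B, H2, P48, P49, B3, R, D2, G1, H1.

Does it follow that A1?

F1  (by R1: M, D2)
H  (by R8: G1)
H3  (by R9: B2, E2)
C1  (by R10: B1, T)
C2  (by R24: P49)
L  (by R26: C2, S, B3)
K  (by R28: P48, M)
X  (by R29: H2, F3)
A2  (by R7: L, B3)
D3  (by R16: A2, S)
C3  (by R17: K, C1)
G3  (by R19: X, H3)
F2  (by R31: C3, B)
Z  (by R3: G3, H)
J  (by R20: Z)
Y  (by R27: F2)
N  (by R5: J, B3)
V  (by R11: Y)
P50  (by R22: V, F1)
E3  (by R2: N, D3)
A3  (by R12: P50)
A1  (by R14: A3, E3)

Yes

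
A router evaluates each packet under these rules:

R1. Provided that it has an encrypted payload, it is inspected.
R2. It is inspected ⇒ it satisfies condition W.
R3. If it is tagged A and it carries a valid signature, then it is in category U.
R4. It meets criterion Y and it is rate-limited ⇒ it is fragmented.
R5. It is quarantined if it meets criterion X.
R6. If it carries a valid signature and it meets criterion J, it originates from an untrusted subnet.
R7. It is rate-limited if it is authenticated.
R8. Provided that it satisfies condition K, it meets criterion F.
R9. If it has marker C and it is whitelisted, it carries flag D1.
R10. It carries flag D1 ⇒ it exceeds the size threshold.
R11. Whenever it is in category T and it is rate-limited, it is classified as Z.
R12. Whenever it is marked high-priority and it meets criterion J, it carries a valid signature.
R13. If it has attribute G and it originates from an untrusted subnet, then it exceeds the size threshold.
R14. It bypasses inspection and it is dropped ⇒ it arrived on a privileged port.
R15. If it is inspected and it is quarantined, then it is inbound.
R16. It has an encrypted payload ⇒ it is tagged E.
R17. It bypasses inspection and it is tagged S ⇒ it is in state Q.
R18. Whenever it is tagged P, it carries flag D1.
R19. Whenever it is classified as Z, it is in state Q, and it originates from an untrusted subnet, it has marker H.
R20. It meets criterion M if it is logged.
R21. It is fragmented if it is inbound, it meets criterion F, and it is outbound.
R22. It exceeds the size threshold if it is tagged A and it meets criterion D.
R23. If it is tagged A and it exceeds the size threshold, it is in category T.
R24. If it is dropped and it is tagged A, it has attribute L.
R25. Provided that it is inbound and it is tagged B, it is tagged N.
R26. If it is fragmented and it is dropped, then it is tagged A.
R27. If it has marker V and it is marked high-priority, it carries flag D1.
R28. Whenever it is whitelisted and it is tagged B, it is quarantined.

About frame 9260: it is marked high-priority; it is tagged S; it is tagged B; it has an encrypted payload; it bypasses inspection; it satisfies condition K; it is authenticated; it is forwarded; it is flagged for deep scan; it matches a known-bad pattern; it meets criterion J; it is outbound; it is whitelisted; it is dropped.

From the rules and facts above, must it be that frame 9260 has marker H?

No

Forward chaining from the given facts derives: is inspected, satisfies condition W, is rate-limited, meets criterion F, carries a valid signature, arrived on a privileged port, is tagged E, is in state Q, is quarantined, originates from an untrusted subnet, is inbound, is fragmented, is tagged N, is tagged A, is in category U, has attribute L.
The only rule concluding "it has marker H" is R19, which needs "it is classified as Z"; that is never established.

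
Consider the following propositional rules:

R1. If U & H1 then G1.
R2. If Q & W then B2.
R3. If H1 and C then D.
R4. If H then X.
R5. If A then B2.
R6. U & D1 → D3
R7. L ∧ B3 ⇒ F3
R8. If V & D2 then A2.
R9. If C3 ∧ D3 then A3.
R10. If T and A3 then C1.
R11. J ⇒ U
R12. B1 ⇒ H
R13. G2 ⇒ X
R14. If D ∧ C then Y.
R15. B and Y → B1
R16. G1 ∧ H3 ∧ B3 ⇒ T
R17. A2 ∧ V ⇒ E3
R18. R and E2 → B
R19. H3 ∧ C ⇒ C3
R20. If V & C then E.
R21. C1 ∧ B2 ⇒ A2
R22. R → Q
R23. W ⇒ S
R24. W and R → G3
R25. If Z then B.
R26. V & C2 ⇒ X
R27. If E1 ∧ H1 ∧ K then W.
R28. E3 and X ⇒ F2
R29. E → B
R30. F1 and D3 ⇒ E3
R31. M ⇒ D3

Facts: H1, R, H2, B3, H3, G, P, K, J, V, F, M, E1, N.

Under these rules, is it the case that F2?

No

Forward chaining from the given facts derives: U, Q, W, D3, G1, B2, T, S, G3.
The only rule concluding F2 is R28, which needs E3; that is never established.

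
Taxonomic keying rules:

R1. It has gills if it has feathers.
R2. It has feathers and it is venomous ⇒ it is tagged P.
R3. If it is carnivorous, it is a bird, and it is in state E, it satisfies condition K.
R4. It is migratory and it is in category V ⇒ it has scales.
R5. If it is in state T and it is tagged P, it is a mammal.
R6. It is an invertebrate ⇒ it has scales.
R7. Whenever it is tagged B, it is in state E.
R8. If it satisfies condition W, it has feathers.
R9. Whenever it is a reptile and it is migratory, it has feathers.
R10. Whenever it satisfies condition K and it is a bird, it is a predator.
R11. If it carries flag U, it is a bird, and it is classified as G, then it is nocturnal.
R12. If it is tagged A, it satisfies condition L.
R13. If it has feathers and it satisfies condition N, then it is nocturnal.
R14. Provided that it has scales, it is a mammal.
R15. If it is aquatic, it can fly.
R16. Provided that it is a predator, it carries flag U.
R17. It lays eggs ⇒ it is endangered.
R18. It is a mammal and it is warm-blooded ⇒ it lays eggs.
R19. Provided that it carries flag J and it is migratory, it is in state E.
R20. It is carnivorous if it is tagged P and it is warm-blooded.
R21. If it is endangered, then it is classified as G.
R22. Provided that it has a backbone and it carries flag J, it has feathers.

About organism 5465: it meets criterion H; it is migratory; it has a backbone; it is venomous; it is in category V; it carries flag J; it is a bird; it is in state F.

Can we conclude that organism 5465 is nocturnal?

Forward chaining from the given facts derives: has scales, is a mammal, is in state E, has feathers, has gills, is tagged P.
Rules concluding "it is nocturnal": R11 needs "it carries flag U"; R13 needs "it satisfies condition N" — none of these are established.

No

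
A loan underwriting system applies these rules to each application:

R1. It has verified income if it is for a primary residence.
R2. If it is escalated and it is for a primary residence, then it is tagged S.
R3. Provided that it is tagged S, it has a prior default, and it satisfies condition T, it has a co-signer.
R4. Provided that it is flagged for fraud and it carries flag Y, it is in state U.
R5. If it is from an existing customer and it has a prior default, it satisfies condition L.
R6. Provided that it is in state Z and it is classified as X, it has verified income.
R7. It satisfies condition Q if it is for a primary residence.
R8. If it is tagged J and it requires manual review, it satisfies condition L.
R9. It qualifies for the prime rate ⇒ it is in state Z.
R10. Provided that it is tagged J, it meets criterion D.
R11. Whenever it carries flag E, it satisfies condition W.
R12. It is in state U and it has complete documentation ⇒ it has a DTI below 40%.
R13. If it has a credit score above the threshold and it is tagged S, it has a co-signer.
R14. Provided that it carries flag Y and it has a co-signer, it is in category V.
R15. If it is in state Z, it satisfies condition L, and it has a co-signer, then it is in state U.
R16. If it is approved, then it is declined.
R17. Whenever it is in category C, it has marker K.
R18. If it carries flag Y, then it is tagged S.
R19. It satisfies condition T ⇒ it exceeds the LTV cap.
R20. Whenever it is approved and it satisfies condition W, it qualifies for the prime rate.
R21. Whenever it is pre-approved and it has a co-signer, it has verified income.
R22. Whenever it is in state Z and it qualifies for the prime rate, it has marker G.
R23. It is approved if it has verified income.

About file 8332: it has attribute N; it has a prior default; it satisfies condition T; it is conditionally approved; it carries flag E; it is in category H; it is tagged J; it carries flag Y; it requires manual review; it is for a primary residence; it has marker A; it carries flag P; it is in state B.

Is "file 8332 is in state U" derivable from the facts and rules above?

Yes

By R1 (it is for a primary residence): it has verified income.
By R8 (it is tagged J, it requires manual review): it satisfies condition L.
By R11 (it carries flag E): it satisfies condition W.
By R18 (it carries flag Y): it is tagged S.
By R23 (it has verified income): it is approved.
By R3 (it is tagged S, it has a prior default, it satisfies condition T): it has a co-signer.
By R20 (it is approved, it satisfies condition W): it qualifies for the prime rate.
By R9 (it qualifies for the prime rate): it is in state Z.
By R15 (it is in state Z, it satisfies condition L, it has a co-signer): it is in state U.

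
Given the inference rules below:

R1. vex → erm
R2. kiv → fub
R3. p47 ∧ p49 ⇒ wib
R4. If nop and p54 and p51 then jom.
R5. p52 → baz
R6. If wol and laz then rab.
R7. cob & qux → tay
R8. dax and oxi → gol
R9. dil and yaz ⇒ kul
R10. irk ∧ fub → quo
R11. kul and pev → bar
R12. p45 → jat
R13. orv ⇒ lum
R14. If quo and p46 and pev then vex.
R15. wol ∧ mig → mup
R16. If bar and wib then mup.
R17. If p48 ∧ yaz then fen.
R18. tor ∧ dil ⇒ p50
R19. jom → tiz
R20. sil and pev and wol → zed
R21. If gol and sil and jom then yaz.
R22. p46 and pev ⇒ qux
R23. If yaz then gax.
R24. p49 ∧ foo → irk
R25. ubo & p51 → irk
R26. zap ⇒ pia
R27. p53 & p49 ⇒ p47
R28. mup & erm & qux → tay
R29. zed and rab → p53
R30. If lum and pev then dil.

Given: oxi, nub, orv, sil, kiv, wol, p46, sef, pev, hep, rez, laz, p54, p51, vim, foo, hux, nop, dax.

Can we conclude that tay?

Forward chaining from the given facts derives: fub, jom, rab, gol, lum, tiz, zed, yaz, qux, gax, p53, dil, kul, bar.
Rules concluding tay: R7 needs cob; R28 needs mup — none of these are established.

No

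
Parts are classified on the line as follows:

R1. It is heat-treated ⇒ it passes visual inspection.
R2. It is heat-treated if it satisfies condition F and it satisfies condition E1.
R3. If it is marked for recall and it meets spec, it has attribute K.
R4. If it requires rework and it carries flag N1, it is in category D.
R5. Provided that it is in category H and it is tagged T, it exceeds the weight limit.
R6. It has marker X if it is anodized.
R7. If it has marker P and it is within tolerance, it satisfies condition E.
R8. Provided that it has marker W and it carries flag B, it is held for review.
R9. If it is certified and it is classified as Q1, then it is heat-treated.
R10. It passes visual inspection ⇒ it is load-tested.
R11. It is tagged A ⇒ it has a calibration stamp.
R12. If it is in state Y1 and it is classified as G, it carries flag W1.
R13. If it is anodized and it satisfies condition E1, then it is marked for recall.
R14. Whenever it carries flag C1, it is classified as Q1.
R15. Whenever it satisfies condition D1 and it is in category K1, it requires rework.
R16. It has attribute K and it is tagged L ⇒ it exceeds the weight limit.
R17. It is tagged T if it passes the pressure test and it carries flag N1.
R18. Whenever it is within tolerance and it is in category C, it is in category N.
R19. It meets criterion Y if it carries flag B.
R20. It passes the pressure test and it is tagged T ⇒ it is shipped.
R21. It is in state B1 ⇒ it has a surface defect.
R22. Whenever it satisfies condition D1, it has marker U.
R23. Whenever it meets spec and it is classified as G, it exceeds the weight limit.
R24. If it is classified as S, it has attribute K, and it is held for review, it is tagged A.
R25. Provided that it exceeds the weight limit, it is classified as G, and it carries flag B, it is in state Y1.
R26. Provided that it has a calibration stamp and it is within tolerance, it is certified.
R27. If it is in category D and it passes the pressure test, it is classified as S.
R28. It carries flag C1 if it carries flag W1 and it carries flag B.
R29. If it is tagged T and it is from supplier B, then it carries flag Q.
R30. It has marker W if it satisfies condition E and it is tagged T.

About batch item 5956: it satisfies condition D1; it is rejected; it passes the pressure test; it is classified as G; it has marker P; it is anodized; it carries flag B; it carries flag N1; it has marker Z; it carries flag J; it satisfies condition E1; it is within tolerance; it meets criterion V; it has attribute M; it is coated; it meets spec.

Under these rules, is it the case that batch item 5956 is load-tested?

No

Forward chaining from the given facts derives: has marker X, satisfies condition E, is marked for recall, is tagged T, meets criterion Y, is shipped, has marker U, exceeds the weight limit, is in state Y1, has marker W, has attribute K, is held for review, carries flag W1, carries flag C1, is classified as Q1.
The only rule concluding "it is load-tested" is R10, which needs "it passes visual inspection"; that is never established.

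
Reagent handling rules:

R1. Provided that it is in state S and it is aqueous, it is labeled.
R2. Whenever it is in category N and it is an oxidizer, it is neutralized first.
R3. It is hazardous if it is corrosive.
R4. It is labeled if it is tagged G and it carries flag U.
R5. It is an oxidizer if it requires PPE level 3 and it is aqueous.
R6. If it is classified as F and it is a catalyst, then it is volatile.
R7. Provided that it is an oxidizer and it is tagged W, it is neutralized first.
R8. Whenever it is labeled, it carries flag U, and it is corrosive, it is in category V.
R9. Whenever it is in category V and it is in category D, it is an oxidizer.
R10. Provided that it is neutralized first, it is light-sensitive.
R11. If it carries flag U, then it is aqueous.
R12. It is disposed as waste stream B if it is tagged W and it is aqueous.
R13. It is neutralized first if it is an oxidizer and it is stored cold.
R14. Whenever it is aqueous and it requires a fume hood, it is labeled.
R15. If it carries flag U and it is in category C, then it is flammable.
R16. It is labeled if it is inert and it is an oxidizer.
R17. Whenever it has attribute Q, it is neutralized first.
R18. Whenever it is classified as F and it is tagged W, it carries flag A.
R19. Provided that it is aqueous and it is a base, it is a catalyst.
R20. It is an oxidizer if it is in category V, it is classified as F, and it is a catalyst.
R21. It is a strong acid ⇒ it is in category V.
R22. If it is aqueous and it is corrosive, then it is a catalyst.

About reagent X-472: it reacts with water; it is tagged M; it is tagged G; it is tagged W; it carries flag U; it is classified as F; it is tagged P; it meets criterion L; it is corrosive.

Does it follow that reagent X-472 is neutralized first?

Yes

By R4 (it is tagged G, it carries flag U): it is labeled.
By R8 (it is labeled, it carries flag U, it is corrosive): it is in category V.
By R11 (it carries flag U): it is aqueous.
By R22 (it is aqueous, it is corrosive): it is a catalyst.
By R20 (it is in category V, it is classified as F, it is a catalyst): it is an oxidizer.
By R7 (it is an oxidizer, it is tagged W): it is neutralized first.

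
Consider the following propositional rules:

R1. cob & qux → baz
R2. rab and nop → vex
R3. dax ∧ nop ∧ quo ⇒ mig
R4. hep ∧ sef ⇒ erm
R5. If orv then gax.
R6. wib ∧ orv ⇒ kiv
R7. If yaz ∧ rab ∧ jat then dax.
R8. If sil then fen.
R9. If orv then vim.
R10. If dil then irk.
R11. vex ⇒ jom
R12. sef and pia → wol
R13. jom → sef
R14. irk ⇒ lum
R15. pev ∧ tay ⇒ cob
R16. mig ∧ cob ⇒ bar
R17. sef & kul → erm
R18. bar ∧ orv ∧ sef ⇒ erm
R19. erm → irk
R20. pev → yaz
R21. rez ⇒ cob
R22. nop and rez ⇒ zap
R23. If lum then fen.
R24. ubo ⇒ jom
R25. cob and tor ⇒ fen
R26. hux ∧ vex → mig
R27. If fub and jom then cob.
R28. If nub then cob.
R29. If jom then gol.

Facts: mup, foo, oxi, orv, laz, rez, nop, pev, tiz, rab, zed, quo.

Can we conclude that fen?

Forward chaining from the given facts derives: vex, gax, vim, jom, sef, yaz, cob, zap, gol.
Rules concluding fen: R8 needs sil; R23 needs lum; R25 needs tor — none of these are established.

No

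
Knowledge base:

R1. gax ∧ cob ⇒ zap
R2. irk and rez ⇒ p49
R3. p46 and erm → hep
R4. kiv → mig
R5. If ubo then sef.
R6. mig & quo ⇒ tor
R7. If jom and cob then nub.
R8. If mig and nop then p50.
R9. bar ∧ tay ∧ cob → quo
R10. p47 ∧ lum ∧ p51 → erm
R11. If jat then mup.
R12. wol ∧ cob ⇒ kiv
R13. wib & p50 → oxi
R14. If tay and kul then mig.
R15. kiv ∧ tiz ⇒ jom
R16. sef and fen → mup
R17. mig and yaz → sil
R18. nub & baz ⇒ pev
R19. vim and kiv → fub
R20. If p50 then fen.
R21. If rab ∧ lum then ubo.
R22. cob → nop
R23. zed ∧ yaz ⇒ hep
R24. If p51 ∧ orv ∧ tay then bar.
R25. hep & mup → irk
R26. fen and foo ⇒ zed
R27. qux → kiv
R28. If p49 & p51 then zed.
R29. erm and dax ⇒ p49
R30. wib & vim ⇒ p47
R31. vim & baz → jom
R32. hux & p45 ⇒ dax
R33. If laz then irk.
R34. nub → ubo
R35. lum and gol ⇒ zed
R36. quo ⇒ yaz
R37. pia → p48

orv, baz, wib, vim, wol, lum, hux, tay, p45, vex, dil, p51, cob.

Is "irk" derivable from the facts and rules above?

Yes

kiv  (by R12: wol, cob)
nop  (by R22: cob)
bar  (by R24: p51, orv, tay)
p47  (by R30: wib, vim)
jom  (by R31: vim, baz)
dax  (by R32: hux, p45)
mig  (by R4: kiv)
nub  (by R7: jom, cob)
p50  (by R8: mig, nop)
quo  (by R9: bar, tay, cob)
erm  (by R10: p47, lum, p51)
fen  (by R20: p50)
p49  (by R29: erm, dax)
ubo  (by R34: nub)
yaz  (by R36: quo)
sef  (by R5: ubo)
mup  (by R16: sef, fen)
zed  (by R28: p49, p51)
hep  (by R23: zed, yaz)
irk  (by R25: hep, mup)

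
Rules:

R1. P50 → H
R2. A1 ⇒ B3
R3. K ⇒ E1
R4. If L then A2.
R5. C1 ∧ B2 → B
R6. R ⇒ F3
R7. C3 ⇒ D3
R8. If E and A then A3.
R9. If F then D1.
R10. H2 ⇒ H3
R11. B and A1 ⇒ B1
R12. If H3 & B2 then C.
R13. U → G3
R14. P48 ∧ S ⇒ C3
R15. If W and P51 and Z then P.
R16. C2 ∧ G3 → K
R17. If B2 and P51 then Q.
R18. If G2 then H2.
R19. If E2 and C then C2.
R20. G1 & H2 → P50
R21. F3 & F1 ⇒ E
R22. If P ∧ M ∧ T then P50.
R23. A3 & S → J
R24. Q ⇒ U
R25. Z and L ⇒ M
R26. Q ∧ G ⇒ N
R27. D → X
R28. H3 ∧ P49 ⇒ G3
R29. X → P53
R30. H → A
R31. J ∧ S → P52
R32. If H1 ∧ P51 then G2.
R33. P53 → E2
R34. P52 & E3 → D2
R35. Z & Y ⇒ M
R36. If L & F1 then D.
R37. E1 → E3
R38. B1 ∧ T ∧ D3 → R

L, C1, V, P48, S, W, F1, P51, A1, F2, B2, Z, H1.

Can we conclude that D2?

Forward chaining from the given facts derives: B3, A2, B, B1, C3, P, Q, U, M, G2, D, D3, G3, H2, X, P53, E2, H3, C, C2, K, E1, E3.
The only rule concluding D2 is R34, which needs P52; that is never established.

No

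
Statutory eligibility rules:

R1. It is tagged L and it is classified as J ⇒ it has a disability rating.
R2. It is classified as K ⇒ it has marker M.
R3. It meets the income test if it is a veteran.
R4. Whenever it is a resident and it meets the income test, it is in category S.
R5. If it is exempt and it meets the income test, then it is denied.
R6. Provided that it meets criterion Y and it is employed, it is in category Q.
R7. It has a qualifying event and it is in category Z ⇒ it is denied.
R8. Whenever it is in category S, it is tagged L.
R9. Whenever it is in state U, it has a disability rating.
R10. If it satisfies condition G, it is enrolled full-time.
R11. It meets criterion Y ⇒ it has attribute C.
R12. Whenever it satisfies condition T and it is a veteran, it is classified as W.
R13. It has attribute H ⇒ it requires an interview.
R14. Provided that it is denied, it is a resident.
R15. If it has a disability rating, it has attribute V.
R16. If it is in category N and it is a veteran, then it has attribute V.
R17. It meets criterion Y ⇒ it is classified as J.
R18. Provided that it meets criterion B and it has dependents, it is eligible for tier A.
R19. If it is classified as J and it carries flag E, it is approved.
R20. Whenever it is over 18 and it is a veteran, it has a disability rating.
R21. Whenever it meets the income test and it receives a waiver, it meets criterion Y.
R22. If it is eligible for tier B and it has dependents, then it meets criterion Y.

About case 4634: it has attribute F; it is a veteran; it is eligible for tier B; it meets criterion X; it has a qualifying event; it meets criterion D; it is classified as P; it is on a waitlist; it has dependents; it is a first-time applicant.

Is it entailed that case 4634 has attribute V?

Forward chaining from the given facts derives: meets the income test, meets criterion Y, has attribute C, is classified as J.
Rules concluding "it has attribute V": R15 needs "it has a disability rating"; R16 needs "it is in category N" — none of these are established.

No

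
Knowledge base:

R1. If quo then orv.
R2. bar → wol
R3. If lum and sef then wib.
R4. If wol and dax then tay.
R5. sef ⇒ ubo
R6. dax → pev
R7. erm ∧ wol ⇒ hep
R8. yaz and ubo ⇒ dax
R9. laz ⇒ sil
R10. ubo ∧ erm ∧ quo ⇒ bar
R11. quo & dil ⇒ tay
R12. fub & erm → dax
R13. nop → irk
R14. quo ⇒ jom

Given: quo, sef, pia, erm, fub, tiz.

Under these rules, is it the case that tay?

ubo  (by R5: sef)
bar  (by R10: ubo, erm, quo)
dax  (by R12: fub, erm)
wol  (by R2: bar)
tay  (by R4: wol, dax)

Yes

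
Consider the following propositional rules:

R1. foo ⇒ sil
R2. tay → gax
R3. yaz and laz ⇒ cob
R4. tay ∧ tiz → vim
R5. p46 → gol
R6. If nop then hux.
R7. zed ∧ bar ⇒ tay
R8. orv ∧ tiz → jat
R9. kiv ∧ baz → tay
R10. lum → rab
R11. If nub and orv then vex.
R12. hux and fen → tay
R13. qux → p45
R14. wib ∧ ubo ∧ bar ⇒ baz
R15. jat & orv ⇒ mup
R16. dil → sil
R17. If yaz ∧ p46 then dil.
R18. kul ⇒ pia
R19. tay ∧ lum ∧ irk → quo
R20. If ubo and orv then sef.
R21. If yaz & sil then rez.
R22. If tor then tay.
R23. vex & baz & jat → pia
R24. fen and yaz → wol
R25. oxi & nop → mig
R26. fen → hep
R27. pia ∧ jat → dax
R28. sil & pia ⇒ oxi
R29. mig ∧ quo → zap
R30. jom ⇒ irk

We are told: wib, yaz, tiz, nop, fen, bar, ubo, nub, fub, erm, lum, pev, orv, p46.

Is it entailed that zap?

No

Forward chaining from the given facts derives: gol, hux, jat, rab, vex, tay, baz, mup, dil, sef, pia, wol, hep, dax, gax, vim, sil, rez, oxi, mig.
The only rule concluding zap is R29, which needs quo; that is never established.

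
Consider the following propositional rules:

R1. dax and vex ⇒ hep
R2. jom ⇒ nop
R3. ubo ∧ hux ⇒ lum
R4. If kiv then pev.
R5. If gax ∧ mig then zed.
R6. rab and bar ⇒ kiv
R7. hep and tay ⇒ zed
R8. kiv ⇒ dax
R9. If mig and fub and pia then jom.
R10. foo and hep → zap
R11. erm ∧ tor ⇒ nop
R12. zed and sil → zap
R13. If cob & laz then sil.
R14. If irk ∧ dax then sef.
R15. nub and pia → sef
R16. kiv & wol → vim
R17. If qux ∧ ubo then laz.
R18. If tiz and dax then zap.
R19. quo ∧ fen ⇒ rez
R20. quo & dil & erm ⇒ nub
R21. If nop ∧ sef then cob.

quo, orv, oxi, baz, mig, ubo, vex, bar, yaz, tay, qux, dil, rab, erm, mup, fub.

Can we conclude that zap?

Forward chaining from the given facts derives: kiv, dax, laz, nub, hep, pev, zed.
Rules concluding zap: R10 needs foo; R12 needs sil; R18 needs tiz — none of these are established.

No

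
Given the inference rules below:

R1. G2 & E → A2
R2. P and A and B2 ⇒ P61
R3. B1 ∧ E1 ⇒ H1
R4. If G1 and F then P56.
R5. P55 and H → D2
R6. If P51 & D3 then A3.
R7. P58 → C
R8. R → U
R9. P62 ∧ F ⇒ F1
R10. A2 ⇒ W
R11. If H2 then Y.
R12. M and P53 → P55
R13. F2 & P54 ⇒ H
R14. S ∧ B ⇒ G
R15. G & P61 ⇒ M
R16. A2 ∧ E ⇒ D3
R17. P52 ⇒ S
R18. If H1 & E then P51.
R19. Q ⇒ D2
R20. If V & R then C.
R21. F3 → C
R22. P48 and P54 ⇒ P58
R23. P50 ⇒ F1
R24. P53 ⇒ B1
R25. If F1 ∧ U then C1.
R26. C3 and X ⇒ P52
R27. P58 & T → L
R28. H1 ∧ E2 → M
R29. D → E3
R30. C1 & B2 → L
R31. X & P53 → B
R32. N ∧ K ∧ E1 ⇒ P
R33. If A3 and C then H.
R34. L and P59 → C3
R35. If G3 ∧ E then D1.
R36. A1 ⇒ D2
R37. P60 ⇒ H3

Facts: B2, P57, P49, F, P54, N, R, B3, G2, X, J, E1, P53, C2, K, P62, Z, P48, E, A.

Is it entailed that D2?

Forward chaining from the given facts derives: A2, U, F1, W, D3, P58, B1, C1, L, B, P, P61, H1, C, P51, A3, H.
Rules concluding D2: R5 needs P55; R19 needs Q; R36 needs A1 — none of these are established.

No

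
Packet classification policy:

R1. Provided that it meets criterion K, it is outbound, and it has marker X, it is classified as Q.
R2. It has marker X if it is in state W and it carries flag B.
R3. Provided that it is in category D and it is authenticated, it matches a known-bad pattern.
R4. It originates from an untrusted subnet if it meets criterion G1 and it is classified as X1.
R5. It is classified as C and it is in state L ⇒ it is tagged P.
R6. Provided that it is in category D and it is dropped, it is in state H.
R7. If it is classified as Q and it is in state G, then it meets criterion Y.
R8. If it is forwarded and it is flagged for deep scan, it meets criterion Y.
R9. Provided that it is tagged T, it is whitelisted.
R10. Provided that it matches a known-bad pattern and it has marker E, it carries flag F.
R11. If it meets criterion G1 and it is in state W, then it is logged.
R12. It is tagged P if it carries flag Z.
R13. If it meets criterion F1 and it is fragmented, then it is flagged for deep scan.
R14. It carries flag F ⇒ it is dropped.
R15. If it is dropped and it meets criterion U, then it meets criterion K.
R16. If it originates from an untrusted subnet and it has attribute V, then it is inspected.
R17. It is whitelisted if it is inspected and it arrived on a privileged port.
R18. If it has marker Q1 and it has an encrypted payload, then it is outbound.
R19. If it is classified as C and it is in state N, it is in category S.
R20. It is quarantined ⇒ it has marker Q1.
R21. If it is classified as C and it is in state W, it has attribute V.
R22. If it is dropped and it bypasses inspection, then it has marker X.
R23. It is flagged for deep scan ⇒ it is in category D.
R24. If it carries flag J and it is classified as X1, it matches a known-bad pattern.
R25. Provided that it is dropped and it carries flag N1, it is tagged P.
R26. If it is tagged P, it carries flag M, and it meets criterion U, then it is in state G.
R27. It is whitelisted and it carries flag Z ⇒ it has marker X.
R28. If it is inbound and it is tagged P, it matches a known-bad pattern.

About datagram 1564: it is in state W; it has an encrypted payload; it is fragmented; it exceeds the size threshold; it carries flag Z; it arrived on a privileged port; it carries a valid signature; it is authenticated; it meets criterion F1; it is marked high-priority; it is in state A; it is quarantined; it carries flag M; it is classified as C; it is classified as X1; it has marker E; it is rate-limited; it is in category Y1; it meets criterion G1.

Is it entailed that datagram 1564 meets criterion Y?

Forward chaining from the given facts derives: originates from an untrusted subnet, is logged, is tagged P, is flagged for deep scan, has marker Q1, has attribute V, is in category D, matches a known-bad pattern, carries flag F, is dropped, is inspected, is whitelisted, is outbound, has marker X, is in state H.
Rules concluding "it meets criterion Y": R7 needs "it is classified as Q"; R8 needs "it is forwarded" — none of these are established.

No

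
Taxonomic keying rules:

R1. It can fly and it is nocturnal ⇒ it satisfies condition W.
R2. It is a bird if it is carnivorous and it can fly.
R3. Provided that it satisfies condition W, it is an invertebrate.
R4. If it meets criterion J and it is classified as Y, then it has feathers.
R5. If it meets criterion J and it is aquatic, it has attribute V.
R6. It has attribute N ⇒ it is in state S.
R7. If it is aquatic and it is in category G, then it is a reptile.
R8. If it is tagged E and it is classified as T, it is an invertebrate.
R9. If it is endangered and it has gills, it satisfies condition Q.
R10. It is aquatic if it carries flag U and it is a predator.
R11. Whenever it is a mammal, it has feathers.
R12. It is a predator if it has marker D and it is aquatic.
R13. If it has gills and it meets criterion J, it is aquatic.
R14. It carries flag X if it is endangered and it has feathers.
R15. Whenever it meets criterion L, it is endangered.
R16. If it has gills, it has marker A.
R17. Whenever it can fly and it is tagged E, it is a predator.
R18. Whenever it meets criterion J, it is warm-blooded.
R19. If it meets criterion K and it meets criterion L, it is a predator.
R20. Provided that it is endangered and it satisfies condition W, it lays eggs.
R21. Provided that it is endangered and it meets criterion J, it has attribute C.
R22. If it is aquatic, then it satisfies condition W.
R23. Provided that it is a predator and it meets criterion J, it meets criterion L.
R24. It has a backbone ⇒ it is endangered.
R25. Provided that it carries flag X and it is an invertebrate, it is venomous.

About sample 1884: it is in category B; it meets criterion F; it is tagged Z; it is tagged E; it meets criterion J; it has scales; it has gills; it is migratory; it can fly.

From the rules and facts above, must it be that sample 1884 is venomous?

No

Forward chaining from the given facts derives: is aquatic, has marker A, is a predator, is warm-blooded, satisfies condition W, meets criterion L, is an invertebrate, has attribute V, is endangered, lays eggs, has attribute C, satisfies condition Q.
The only rule concluding "it is venomous" is R25, which needs "it carries flag X"; that is never established.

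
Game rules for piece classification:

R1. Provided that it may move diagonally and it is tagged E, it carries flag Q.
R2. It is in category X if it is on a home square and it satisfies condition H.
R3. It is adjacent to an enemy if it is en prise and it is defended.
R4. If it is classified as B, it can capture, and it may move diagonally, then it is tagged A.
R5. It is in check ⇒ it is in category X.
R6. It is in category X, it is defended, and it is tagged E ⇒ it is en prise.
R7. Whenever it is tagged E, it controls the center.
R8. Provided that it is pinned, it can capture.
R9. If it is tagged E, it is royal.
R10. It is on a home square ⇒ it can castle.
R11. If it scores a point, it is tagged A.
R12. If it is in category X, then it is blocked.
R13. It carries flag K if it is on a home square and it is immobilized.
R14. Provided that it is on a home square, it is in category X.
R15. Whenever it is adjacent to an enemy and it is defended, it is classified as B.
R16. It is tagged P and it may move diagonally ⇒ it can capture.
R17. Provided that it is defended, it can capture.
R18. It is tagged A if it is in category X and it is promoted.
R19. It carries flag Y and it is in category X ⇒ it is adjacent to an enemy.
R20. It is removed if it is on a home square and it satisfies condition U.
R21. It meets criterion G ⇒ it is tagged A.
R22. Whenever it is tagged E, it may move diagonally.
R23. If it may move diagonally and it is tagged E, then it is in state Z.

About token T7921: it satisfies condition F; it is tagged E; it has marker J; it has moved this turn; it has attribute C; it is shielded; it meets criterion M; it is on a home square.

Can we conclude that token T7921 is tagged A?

Forward chaining from the given facts derives: controls the center, is royal, can castle, is in category X, may move diagonally, is in state Z, carries flag Q, is blocked.
Rules concluding "it is tagged A": R4 needs "it is classified as B"; R11 needs "it scores a point"; R18 needs "it is promoted"; R21 needs "it meets criterion G" — none of these are established.

No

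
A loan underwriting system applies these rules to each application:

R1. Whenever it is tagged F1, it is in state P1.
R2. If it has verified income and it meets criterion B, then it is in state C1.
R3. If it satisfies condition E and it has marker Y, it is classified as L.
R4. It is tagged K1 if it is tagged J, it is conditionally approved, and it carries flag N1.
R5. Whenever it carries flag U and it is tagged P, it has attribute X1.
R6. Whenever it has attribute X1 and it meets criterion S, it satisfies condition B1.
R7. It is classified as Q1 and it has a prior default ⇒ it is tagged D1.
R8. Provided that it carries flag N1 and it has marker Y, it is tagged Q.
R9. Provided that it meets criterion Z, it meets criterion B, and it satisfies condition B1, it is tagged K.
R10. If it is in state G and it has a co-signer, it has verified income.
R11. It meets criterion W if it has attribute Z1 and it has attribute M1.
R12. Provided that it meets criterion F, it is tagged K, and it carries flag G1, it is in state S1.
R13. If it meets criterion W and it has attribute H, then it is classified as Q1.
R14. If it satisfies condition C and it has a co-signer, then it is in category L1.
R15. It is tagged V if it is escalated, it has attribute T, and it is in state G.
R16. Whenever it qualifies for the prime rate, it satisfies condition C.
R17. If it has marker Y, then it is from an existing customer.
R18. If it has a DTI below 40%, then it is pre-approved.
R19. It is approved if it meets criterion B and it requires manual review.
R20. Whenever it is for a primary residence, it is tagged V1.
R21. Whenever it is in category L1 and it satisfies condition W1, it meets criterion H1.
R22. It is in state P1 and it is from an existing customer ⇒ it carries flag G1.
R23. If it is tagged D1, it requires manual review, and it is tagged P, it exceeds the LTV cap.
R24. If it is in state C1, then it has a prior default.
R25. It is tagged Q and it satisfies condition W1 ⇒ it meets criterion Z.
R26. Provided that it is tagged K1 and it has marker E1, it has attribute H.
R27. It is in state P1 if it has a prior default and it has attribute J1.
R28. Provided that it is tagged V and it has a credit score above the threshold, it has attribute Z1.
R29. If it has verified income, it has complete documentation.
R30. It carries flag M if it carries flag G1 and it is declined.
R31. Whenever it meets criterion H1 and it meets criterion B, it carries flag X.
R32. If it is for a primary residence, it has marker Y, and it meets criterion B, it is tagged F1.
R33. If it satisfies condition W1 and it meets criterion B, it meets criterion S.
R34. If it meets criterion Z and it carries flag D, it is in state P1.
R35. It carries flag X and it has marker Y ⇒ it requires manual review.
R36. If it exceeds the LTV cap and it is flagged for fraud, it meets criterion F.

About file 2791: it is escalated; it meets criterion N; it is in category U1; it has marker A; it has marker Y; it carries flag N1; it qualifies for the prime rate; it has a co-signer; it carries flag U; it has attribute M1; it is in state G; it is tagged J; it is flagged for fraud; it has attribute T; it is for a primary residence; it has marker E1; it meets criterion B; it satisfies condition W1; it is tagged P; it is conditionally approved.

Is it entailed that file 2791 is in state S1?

Forward chaining from the given facts derives: is tagged K1, has attribute X1, is tagged Q, has verified income, is tagged V, satisfies condition C, is from an existing customer, is tagged V1, meets criterion Z, has attribute H, has complete documentation, is tagged F1, meets criterion S, is in state P1, is in state C1, satisfies condition B1, is tagged K, is in category L1, meets criterion H1, carries flag G1, has a prior default, carries flag X, requires manual review, is approved.
The only rule concluding "it is in state S1" is R12, which needs "it meets criterion F"; that is never established.

No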